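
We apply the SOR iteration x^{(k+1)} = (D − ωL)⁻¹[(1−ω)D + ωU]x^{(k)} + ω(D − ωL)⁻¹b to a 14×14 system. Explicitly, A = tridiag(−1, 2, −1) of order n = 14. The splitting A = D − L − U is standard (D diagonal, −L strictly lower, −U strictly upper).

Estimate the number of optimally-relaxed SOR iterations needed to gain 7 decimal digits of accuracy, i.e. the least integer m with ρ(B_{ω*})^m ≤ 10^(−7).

spectrum of D⁻¹(L+U) = {cos(kπ/15) : 1≤k≤14}; ρ_J = cos(π/15) = 0.9781476.
√(1−ρ_J²) = |sin(π/15)| = 0.2079117
So ω* = 2/1.2079117 = 1.6557502 (Young).
At ω = 1.6557502 every |λ(B_ω)| = ω−1, so ρ_SOR = 0.6557502.
Need (0.6557502)^m ≤ 10^(−7): m ≥ 7·ln10/|ln 0.6557502| = 16.1181/0.421975 = 38.197 ⇒ m = 39.

m = 39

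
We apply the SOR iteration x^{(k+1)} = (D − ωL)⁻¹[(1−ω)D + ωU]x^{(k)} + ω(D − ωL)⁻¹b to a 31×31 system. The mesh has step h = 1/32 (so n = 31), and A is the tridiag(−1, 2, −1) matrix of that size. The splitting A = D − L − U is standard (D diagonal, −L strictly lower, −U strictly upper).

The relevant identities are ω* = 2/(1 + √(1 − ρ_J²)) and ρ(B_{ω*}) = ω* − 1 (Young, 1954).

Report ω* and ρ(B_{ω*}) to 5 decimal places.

ω* = 1.82147, ρ_SOR = 0.82147

n=31: λ(B_J) = 1 − λ(A)/2 = cos(kπ/32); k=1 gives ρ_J = 0.99518.
√(1−ρ_J²) simplifies to sin(π/32) = 0.098017.
ω* = 2/(1+0.098017) = 1.82147
[ρ_SOR] ω* − 1 = 0.82147.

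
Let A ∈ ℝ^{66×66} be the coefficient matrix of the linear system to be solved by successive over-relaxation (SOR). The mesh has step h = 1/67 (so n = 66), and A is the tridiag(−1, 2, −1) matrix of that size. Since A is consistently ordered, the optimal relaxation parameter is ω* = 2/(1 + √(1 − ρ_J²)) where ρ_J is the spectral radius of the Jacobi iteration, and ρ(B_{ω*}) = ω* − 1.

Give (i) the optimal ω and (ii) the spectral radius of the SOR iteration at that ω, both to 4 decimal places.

ω* = 1.9105, ρ_SOR = 0.9105

spectrum of D⁻¹(L+U) = {cos(kπ/67) : 1≤k≤66}; ρ_J = cos(π/67) = 0.9989.
1 − cos²(π/67) = sin²(π/67) ⇒ √(1−ρ_J²) = sin(π/67) = 0.04687.
ω* = 2/(1 + 0.04687) = 2/1.04687 = 1.9105.
ρ(B_{ω*}) = ω*−1 = 0.9105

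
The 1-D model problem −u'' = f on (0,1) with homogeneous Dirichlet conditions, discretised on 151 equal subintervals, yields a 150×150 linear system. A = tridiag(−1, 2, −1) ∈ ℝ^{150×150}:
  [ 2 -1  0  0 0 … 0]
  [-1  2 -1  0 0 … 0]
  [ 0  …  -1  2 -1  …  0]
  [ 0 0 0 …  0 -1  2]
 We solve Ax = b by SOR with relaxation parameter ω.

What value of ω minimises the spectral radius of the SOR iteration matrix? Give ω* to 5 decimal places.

ω* = 1.95924

ρ_J = max_k |cos(kπ/151)| = cos(π/151) = 0.99978
√(1 − cos²(π/151)) = sin(π/151) ≈ 0.020804.
ω* = 2/(1 + 0.020804) = 2/1.020804 = 1.95924.
ρ_SOR = ω* − 1 = 1.95924 − 1 = 0.95924.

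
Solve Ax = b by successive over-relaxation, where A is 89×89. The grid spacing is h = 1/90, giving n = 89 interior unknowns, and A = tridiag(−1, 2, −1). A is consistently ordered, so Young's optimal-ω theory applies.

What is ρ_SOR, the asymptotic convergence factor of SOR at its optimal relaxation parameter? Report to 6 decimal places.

ρ_SOR = 0.932555

[ρ_J] n=89: ρ(B_J) = cos(π/(n+1)) = cos(π/90) = 0.999391.
√(1 − cos²(π/90)) = sin(π/90) ≈ 0.0348995.
ω* = 2/(1 + 0.0348995) = 2/1.0348995 = 1.932555.
Hence ρ(B_{ω*}) = 1.932555 − 1 = 0.932555.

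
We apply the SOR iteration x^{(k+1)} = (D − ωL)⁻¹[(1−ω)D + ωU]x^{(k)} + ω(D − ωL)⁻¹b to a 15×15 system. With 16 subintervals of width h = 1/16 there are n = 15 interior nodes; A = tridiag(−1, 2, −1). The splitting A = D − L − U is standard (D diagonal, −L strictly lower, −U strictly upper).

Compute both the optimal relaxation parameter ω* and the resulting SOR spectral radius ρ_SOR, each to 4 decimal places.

spectrum of D⁻¹(L+U) = {cos(kπ/16) : 1≤k≤15}; ρ_J = cos(π/16) = 0.9808.
1 − cos²(π/16) = sin²(π/16) ⇒ √(1−ρ_J²) = sin(π/16) = 0.19509.
Young: ω* = 2/(1+√(1−ρ_J²)) = 2/(1+0.19509) = 2/1.19509 = 1.6735.
ρ_SOR = ω* − 1 ≈ 0.6735.

ω* = 1.6735, ρ_SOR = 0.6735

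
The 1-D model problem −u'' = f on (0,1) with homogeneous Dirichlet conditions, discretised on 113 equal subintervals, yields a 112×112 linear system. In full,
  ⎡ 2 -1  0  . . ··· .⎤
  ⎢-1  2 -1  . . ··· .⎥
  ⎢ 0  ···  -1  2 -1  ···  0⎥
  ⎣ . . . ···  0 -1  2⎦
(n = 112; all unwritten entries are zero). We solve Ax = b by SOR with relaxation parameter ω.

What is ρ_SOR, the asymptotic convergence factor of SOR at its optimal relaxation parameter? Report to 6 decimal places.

n=112: λ(B_J) = 1 − λ(A)/2 = cos(kπ/113); k=1 gives ρ_J = 0.999614.
√(1−ρ_J²) = |sin(π/113)| = 0.0277981
ω* = 2/(1+0.0277981) = 1.945907
and ρ(B_{ω*}) = 1.945907 − 1 = 0.945907.

ρ_SOR = 0.945907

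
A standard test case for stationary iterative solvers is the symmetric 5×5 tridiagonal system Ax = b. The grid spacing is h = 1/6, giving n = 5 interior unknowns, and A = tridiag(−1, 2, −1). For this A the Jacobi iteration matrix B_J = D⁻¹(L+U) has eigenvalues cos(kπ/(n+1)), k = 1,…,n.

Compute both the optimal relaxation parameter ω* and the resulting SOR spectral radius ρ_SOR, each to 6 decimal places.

ω* = 1.333333, ρ_SOR = 0.333333

[ρ_J] n=5: ρ(B_J) = cos(π/(n+1)) = cos(π/6) = 0.866025.
root = sin(π/6) = 0.5000000  (since 1−cos² = sin²).
ω* = 2/(1+0.5000000) = 1.333333
ρ_SOR = ω* − 1 ≈ 0.333333.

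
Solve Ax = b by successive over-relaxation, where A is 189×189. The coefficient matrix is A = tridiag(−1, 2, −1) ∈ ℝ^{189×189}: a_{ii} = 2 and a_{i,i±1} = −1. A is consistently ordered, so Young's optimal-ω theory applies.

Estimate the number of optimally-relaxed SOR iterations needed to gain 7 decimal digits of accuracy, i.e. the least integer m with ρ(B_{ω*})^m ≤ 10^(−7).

m = 488

With n=189, ρ(Jacobi) = cos(π/190) = 0.9998633.
√(1−ρ_J²) = |sin(π/190)| = 0.0165339
Then 2/(1+√(1−ρ_J²)) = 2/(1+0.0165339); ω* = 2/1.0165339 = 1.9674700.
ρ_SOR = ω* − 1 = 1.9674700 − 1 = 0.9674700.
(0.9674700)^m ≤ 10^{−7}  ⇒  m·ln(0.9674700) ≤ −7·ln10  ⇒  m ≥ 487.380  ⇒  m = 488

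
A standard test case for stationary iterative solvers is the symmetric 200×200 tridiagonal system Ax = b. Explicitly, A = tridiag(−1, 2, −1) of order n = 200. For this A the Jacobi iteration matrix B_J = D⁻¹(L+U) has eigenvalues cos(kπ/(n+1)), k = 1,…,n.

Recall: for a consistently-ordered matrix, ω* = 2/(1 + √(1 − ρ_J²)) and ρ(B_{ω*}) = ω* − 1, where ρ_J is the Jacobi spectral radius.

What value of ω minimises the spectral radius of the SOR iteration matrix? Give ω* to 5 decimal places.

n=200: λ(B_J) = 1 − λ(A)/2 = cos(kπ/201); k=1 gives ρ_J = 0.99988.
√(1−ρ_J²) simplifies to sin(π/201) = 0.015629.
ω* = 2 / (1 + 0.015629) = 2 / 1.015629 ≈ 1.96922.
[ρ_SOR] ω* − 1 = 0.96922.

ω* = 1.96922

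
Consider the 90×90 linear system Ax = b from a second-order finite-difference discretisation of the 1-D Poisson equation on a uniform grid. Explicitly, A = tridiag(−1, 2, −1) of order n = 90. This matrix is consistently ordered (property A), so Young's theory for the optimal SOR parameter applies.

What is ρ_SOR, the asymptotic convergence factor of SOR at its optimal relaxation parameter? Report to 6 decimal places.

B_J for the 90×90 system has eigenvalues cos(kπ/91); ρ_J = cos(π/91) = 0.999404.
√(1 − cos²(π/91)) = sin(π/91) ≈ 0.0345161.
Then 2/(1+√(1−ρ_J²)) = 2/(1+0.0345161); ω* = 2/1.0345161 = 1.933271.
ρ(B_{ω*}) = ω*−1 = 0.933271

ρ_SOR = 0.933271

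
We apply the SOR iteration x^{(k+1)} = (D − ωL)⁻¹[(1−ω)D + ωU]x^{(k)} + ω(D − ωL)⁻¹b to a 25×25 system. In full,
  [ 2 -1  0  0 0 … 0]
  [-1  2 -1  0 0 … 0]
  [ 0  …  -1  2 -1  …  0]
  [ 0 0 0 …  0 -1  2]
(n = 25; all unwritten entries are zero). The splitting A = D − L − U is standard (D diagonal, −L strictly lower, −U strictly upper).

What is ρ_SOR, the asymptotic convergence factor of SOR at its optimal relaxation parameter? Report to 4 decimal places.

½·tridiag(1,0,1) at n=25: λ_k = cos(kπ/26); max |λ| at k=1 ⇒ ρ_J = cos(π/26) ≈ 0.9927.
√(1−ρ_J²) = |sin(π/26)| = 0.12054
So ω* = 2/1.12054 = 1.7849 (Young).
ρ(B_{ω*}) = ω*−1 = 0.7849

ρ_SOR = 0.7849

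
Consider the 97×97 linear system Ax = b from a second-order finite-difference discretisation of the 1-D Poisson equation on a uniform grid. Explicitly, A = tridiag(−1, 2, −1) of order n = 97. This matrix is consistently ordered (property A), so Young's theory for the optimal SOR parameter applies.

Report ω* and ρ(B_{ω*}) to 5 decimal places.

With n=97, ρ(Jacobi) = cos(π/98) = 0.99949.
root = sin(π/98) = 0.032052  (since 1−cos² = sin²).
[ω*] 2 ÷ (1 + 0.032052) = 2 ÷ 1.032052 = 1.93789.
and ρ(B_{ω*}) = 1.93789 − 1 = 0.93789.

ω* = 1.93789, ρ_SOR = 0.93789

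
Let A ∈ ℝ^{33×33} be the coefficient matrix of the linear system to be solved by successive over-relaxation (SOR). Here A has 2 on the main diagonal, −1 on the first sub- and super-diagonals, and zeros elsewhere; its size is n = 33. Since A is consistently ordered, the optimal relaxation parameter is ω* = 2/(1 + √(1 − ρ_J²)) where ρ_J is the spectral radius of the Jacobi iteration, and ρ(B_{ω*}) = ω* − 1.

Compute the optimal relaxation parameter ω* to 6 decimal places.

ω* = 1.831052

n=33: λ(B_J) = 1 − λ(A)/2 = cos(kπ/34); k=1 gives ρ_J = 0.995734.
√(1−ρ_J²) = |sin(π/34)| = 0.0922684
[ω*] 2 ÷ (1 + 0.0922684) = 2 ÷ 1.0922684 = 1.831052.
At ω = 1.831052 every |λ(B_ω)| = ω−1, so ρ_SOR = 0.831052.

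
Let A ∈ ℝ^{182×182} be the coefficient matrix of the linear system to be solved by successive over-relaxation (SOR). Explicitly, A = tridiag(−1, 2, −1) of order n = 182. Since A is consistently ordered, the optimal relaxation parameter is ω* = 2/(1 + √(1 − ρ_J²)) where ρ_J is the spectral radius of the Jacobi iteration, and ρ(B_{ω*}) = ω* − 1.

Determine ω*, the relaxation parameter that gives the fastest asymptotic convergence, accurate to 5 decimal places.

ω* = 1.96625

spectrum of D⁻¹(L+U) = {cos(kπ/183) : 1≤k≤182}; ρ_J = cos(π/183) = 0.99985.
√(1−ρ_J²) simplifies to sin(π/183) = 0.017166.
ω* = 2/(1 + 0.017166) = 2/1.017166 = 1.96625.
ρ_SOR = ω* − 1 = 1.96625 − 1 = 0.96625.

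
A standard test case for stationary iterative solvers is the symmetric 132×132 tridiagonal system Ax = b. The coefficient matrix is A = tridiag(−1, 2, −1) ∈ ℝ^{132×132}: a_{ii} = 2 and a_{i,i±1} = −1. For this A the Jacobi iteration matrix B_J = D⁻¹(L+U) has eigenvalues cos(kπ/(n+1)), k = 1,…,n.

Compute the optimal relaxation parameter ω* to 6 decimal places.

spectrum of D⁻¹(L+U) = {cos(kπ/133) : 1≤k≤132}; ρ_J = cos(π/133) = 0.999721.
root = sin(π/133) = 0.0236188  (since 1−cos² = sin²).
Young: ω* = 2/(1+√(1−ρ_J²)) = 2/(1+0.0236188) = 2/1.0236188 = 1.953852.
ρ_SOR = ω* − 1 ≈ 0.953852.

ω* = 1.953852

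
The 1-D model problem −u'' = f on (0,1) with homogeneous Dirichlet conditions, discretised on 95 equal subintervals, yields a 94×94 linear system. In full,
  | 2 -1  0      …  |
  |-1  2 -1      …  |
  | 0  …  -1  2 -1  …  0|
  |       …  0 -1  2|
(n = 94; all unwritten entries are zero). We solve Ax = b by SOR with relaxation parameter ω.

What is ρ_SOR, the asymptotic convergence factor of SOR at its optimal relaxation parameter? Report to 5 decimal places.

ρ_SOR = 0.93599

[ρ_J] n=94: ρ(B_J) = cos(π/(n+1)) = cos(π/95) = 0.99945.
√(1−ρ_J²) = |sin(π/95)| = 0.033063
Then 2/(1+√(1−ρ_J²)) = 2/(1+0.033063); ω* = 2/1.033063 = 1.93599.
At ω = 1.93599 every |λ(B_ω)| = ω−1, so ρ_SOR = 0.93599.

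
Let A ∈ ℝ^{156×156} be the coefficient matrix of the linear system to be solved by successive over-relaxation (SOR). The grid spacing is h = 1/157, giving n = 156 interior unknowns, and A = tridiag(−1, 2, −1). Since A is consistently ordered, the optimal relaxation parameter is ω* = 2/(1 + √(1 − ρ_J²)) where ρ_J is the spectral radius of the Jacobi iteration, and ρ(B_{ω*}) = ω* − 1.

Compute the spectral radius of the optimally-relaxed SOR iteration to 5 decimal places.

ρ_SOR = 0.96077

½·tridiag(1,0,1) at n=156: λ_k = cos(kπ/157); max |λ| at k=1 ⇒ ρ_J = cos(π/157) ≈ 0.99980.
√(1−ρ_J²) simplifies to sin(π/157) = 0.020009.
So ω* = 2/1.020009 = 1.96077 (Young).
ρ(B_{ω*}) = ω*−1 = 0.96077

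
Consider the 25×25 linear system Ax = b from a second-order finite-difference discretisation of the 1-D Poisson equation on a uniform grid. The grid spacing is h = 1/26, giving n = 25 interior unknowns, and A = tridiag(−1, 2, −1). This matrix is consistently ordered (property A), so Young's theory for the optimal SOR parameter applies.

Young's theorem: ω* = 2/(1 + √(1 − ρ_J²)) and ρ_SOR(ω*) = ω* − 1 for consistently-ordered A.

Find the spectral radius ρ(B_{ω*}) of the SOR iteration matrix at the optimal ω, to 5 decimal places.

ρ_SOR = 0.78486

B_J for the 25×25 system has eigenvalues cos(kπ/26); ρ_J = cos(π/26) = 0.99271.
√(1−ρ_J²) = |sin(π/26)| = 0.120537
So ω* = 2/1.120537 = 1.78486 (Young).
and ρ(B_{ω*}) = 1.78486 − 1 = 0.78486.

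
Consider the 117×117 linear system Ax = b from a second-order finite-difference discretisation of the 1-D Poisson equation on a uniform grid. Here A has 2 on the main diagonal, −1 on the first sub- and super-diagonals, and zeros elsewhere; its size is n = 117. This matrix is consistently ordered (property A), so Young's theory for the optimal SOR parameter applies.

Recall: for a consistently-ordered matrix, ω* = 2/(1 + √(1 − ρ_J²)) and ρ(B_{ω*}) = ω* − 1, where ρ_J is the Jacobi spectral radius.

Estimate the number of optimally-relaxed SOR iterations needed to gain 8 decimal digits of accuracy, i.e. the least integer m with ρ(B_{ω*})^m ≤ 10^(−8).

ρ_J = max_k |cos(kπ/118)| = cos(π/118) = 0.9996456
√(1 − cos²(π/118)) = sin(π/118) ≈ 0.0266205.
ω* = 2/(1 + 0.0266205) = 2/1.0266205 = 1.9481396.
ρ_SOR = ω* − 1 ≈ 0.9481396.
Need (0.9481396)^m ≤ 10^(−8): m ≥ 8·ln10/|ln 0.9481396| = 18.4207/0.0532535 = 345.906 ⇒ m = 346.

m = 346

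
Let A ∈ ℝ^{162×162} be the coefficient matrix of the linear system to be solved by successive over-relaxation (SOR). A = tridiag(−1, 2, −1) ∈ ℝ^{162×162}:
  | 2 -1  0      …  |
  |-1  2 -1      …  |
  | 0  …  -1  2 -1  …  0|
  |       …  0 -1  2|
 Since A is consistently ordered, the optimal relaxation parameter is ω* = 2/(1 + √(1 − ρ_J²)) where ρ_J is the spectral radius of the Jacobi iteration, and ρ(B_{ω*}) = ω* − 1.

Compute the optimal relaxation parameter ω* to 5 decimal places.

B_J for the 162×162 system has eigenvalues cos(kπ/163); ρ_J = cos(π/163) = 0.99981.
root = sin(π/163) = 0.019272  (since 1−cos² = sin²).
[ω*] 2 ÷ (1 + 0.019272) = 2 ÷ 1.019272 = 1.96218.
ρ_SOR = ω* − 1 = 1.96218 − 1 = 0.96218.

ω* = 1.96218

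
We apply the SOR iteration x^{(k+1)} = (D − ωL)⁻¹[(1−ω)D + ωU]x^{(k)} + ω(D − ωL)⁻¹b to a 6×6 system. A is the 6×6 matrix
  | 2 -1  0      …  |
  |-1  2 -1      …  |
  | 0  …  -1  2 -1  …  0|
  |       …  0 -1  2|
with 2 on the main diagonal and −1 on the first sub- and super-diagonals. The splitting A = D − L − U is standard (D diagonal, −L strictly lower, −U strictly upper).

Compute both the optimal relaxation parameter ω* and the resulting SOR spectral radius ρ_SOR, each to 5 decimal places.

ω* = 1.39481, ρ_SOR = 0.39481

ρ_J = max_k |cos(kπ/7)| = cos(π/7) = 0.90097
√(1−ρ_J²) simplifies to sin(π/7) = 0.433884.
Young: ω* = 2/(1+√(1−ρ_J²)) = 2/(1+0.433884) = 2/1.433884 = 1.39481.
and ρ(B_{ω*}) = 1.39481 − 1 = 0.39481.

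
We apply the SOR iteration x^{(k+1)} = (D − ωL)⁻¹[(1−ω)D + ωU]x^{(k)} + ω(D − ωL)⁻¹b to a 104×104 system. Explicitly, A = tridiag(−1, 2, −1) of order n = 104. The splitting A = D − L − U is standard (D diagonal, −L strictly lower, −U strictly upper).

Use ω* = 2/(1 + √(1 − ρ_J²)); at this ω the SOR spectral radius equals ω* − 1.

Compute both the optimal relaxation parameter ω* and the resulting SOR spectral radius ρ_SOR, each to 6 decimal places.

ω* = 1.941907, ρ_SOR = 0.941907

½·tridiag(1,0,1) at n=104: λ_k = cos(kπ/105); max |λ| at k=1 ⇒ ρ_J = cos(π/105) ≈ 0.999552.
1 − cos²(π/105) = sin²(π/105) ⇒ √(1−ρ_J²) = sin(π/105) = 0.0299155.
ω* = 2/(1+0.0299155) = 1.941907
ρ_SOR = ω* − 1 ≈ 0.941907.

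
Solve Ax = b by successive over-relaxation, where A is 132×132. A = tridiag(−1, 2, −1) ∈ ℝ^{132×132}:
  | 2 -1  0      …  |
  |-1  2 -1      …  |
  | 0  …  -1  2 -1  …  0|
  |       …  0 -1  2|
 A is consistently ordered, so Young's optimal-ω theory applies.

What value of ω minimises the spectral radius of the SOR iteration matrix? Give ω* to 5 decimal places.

ω* = 1.95385

½·tridiag(1,0,1) at n=132: λ_k = cos(kπ/133); max |λ| at k=1 ⇒ ρ_J = cos(π/133) ≈ 0.99972.
1 − cos²(π/133) = sin²(π/133) ⇒ √(1−ρ_J²) = sin(π/133) = 0.023619.
Young: ω* = 2/(1+√(1−ρ_J²)) = 2/(1+0.023619) = 2/1.023619 = 1.95385.
[ρ_SOR] ω* − 1 = 0.95385.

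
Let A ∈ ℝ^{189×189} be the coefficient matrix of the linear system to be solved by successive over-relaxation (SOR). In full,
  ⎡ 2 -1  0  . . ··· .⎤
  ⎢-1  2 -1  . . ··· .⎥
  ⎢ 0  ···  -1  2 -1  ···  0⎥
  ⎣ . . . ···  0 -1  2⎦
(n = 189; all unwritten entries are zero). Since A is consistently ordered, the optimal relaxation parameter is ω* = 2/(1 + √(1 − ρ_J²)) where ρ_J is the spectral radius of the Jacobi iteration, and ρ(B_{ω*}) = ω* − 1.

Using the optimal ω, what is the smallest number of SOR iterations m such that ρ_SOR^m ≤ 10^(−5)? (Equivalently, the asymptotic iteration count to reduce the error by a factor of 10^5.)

m = 349

B_J for the 189×189 system has eigenvalues cos(kπ/190); ρ_J = cos(π/190) = 0.9998633.
√(1 − cos²(π/190)) = sin(π/190) ≈ 0.0165339.
Then 2/(1+√(1−ρ_J²)) = 2/(1+0.0165339); ω* = 2/1.0165339 = 1.9674700.
[ρ_SOR] ω* − 1 = 0.9674700.
5·ln10 = 11.5129; −ln(0.9674700) = 0.0330709; m = ⌈11.5129/0.0330709⌉ = ⌈348.128⌉ = 349.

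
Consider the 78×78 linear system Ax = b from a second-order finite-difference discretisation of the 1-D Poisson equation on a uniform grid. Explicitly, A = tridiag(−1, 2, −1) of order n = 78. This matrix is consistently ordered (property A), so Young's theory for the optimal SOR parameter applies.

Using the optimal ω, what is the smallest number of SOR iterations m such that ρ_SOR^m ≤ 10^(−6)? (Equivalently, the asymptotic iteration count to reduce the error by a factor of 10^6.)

B_J for the 78×78 system has eigenvalues cos(kπ/79); ρ_J = cos(π/79) = 0.9992094.
√(1−ρ_J²) = |sin(π/79)| = 0.0397565
Then 2/(1+√(1−ρ_J²)) = 2/(1+0.0397565); ω* = 2/1.0397565 = 1.9235273.
ρ(B_{ω*}) = ω*−1 = 0.9235273
Need (0.9235273)^m ≤ 10^(−6): m ≥ 6·ln10/|ln 0.9235273| = 13.8155/0.0795549 = 173.660 ⇒ m = 174.

m = 174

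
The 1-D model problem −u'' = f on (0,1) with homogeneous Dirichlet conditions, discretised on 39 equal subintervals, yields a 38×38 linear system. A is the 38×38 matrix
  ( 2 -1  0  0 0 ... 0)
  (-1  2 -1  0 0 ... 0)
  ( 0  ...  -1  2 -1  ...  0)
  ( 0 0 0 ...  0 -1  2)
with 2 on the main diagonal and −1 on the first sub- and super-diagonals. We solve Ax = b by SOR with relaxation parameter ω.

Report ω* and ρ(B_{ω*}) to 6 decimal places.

ω* = 1.851052, ρ_SOR = 0.851052

With n=38, ρ(Jacobi) = cos(π/39) = 0.996757.
1 − cos²(π/39) = sin²(π/39) ⇒ √(1−ρ_J²) = sin(π/39) = 0.0804666.
Then 2/(1+√(1−ρ_J²)) = 2/(1+0.0804666); ω* = 2/1.0804666 = 1.851052.
At ω = 1.851052 every |λ(B_ω)| = ω−1, so ρ_SOR = 0.851052.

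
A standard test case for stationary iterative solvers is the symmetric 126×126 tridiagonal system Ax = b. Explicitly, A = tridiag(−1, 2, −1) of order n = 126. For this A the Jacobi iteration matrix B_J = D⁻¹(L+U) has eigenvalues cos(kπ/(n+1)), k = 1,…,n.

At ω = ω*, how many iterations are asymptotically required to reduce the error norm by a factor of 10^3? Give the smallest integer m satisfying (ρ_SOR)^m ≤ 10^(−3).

B_J for the 126×126 system has eigenvalues cos(kπ/127); ρ_J = cos(π/127) = 0.9996941.
√(1−ρ_J²) simplifies to sin(π/127) = 0.0247344.
Young: ω* = 2/(1+√(1−ρ_J²)) = 2/(1+0.0247344) = 2/1.0247344 = 1.9517252.
At ω = 1.9517252 every |λ(B_ω)| = ω−1, so ρ_SOR = 0.9517252.
3·ln10 = 6.90776; −ln(0.9517252) = 0.0494789; m = ⌈6.90776/0.0494789⌉ = ⌈139.610⌉ = 140.

m = 140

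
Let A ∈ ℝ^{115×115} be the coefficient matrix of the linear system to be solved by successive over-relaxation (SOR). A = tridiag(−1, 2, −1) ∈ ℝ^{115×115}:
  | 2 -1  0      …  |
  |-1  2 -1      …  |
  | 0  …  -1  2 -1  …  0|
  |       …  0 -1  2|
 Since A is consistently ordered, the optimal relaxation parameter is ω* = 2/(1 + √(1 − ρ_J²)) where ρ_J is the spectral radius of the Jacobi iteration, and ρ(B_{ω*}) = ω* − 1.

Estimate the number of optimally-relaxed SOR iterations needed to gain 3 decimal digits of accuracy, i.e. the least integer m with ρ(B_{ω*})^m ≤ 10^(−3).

With n=115, ρ(Jacobi) = cos(π/116) = 0.9996333.
√(1−ρ_J²) simplifies to sin(π/116) = 0.0270794.
ω* = 2 / (1 + 0.0270794) = 2 / 1.0270794 ≈ 1.9472691.
ρ(B_{ω*}) = ω*−1 = 0.9472691
m ≥ 3·ln10 / (−ln 0.9472691) = 127.515; smallest integer m = 128.

m = 128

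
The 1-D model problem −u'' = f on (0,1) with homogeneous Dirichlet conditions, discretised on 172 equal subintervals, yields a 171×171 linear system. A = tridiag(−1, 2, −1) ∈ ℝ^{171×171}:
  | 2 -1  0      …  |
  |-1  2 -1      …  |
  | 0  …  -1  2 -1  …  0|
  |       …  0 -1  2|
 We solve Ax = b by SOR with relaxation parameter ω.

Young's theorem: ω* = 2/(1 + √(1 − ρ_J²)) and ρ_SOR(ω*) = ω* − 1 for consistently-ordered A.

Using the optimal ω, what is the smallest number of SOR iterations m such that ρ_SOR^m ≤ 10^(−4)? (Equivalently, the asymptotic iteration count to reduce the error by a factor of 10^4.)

With n=171, ρ(Jacobi) = cos(π/172) = 0.9998332.
√(1−ρ_J²) = |sin(π/172)| = 0.0182641
[ω*] 2 ÷ (1 + 0.0182641) = 2 ÷ 1.0182641 = 1.9641270.
ρ_SOR = ω* − 1 = 1.9641270 − 1 = 0.9641270.
m ≥ 4·ln10 / (−ln 0.9641270) = 252.115; smallest integer m = 253.

m = 253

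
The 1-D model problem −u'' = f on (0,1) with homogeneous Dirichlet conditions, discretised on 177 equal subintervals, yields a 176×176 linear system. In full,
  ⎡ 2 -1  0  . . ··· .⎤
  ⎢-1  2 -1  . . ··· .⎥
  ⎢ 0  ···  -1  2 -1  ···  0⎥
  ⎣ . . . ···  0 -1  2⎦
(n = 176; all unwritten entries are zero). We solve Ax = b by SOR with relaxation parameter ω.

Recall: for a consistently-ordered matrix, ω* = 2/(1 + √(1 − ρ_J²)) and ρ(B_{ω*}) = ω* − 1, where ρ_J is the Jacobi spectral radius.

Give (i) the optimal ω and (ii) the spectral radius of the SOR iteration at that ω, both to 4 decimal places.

ρ_J = max_k |cos(kπ/177)| = cos(π/177) = 0.9998
1 − cos²(π/177) = sin²(π/177) ⇒ √(1−ρ_J²) = sin(π/177) = 0.01775.
So ω* = 2/1.01775 = 1.9651 (Young).
and ρ(B_{ω*}) = 1.9651 − 1 = 0.9651.

ω* = 1.9651, ρ_SOR = 0.9651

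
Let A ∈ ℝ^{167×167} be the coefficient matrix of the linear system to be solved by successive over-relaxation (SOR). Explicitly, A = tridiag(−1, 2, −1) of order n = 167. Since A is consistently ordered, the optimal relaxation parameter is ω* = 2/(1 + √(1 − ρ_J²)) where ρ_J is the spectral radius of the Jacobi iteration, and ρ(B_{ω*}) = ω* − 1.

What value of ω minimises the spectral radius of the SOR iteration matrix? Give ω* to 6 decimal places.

ω* = 1.963289

With n=167, ρ(Jacobi) = cos(π/168) = 0.999825.
√(1−ρ_J²) simplifies to sin(π/168) = 0.0186989.
[ω*] 2 ÷ (1 + 0.0186989) = 2 ÷ 1.0186989 = 1.963289.
ρ_SOR = ω* − 1 ≈ 0.963289.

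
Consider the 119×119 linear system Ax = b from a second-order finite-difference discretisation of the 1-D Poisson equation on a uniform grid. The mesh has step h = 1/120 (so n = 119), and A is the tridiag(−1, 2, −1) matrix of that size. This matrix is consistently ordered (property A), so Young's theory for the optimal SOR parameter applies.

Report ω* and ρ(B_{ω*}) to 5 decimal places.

½·tridiag(1,0,1) at n=119: λ_k = cos(kπ/120); max |λ| at k=1 ⇒ ρ_J = cos(π/120) ≈ 0.99966.
√(1−ρ_J²) = |sin(π/120)| = 0.026177
[ω*] 2 ÷ (1 + 0.026177) = 2 ÷ 1.026177 = 1.94898.
ρ_SOR = ω* − 1 ≈ 0.94898.

ω* = 1.94898, ρ_SOR = 0.94898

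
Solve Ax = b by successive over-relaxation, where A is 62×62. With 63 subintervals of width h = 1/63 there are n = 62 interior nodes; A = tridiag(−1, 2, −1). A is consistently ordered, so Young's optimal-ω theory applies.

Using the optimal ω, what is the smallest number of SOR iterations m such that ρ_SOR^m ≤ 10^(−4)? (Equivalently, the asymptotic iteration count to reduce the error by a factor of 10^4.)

With n=62, ρ(Jacobi) = cos(π/63) = 0.9987569.
√(1−ρ_J²) = |sin(π/63)| = 0.0498459
ω* = 2/(1+0.0498459) = 1.9050415
ρ_SOR = ω* − 1 = 1.9050415 − 1 = 0.9050415.
4·ln10 = 9.21034; −ln(0.9050415) = 0.0997745; m = ⌈9.21034/0.0997745⌉ = ⌈92.312⌉ = 93.

m = 93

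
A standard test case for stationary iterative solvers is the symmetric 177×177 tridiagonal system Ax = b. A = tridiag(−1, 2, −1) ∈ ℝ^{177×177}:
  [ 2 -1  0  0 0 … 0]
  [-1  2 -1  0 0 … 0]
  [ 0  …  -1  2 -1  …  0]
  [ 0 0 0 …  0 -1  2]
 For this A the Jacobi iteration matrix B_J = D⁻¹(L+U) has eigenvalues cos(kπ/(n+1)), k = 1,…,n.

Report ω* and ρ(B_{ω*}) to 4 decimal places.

ω* = 1.9653, ρ_SOR = 0.9653

n=177: λ(B_J) = 1 − λ(A)/2 = cos(kπ/178); k=1 gives ρ_J = 0.9998.
√(1−ρ_J²) simplifies to sin(π/178) = 0.01765.
ω* = 2/(1+0.01765) = 1.9653
and ρ(B_{ω*}) = 1.9653 − 1 = 0.9653.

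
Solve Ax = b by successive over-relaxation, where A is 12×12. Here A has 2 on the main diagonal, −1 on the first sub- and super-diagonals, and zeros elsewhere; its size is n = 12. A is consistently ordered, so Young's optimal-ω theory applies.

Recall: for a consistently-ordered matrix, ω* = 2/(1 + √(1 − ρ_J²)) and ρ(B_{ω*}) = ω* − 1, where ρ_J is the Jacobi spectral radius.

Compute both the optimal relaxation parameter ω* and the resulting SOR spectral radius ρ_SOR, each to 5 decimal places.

½·tridiag(1,0,1) at n=12: λ_k = cos(kπ/13); max |λ| at k=1 ⇒ ρ_J = cos(π/13) ≈ 0.97094.
root = sin(π/13) = 0.239316  (since 1−cos² = sin²).
ω* = 2/(1 + 0.239316) = 2/1.239316 = 1.61379.
ρ_SOR = ω* − 1 ≈ 0.61379.

ω* = 1.61379, ρ_SOR = 0.61379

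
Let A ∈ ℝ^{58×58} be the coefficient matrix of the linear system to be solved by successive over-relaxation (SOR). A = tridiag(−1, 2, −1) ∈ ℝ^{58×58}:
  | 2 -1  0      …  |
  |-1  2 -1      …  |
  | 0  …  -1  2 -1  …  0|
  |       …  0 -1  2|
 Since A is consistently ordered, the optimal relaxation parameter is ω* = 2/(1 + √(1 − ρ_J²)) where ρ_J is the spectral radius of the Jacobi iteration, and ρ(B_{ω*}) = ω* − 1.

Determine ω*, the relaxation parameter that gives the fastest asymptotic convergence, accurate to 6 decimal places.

[ρ_J] n=58: ρ(B_J) = cos(π/(n+1)) = cos(π/59) = 0.998583.
√(1 − cos²(π/59)) = sin(π/59) ≈ 0.0532222.
So ω* = 2/1.0532222 = 1.898935 (Young).
ρ(B_{ω*}) = ω*−1 = 0.898935

ω* = 1.898935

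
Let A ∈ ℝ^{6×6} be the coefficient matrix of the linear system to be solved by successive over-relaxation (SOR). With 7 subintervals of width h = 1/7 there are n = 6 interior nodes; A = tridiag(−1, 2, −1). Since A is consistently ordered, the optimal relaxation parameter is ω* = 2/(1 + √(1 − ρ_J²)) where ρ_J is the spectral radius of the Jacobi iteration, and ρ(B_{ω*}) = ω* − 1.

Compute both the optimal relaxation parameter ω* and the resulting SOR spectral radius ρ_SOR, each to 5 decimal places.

ω* = 1.39481, ρ_SOR = 0.39481

½·tridiag(1,0,1) at n=6: λ_k = cos(kπ/7); max |λ| at k=1 ⇒ ρ_J = cos(π/7) ≈ 0.90097.
√(1−ρ_J²) simplifies to sin(π/7) = 0.433884.
ω* = 2/(1+0.433884) = 1.39481
ρ_SOR = ω* − 1 = 1.39481 − 1 = 0.39481.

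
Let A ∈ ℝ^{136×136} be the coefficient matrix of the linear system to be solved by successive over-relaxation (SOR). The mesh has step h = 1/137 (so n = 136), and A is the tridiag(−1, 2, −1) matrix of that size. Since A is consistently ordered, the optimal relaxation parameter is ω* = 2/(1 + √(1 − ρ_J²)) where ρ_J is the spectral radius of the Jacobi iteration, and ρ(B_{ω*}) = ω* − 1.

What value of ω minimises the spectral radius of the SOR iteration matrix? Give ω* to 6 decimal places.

[ρ_J] n=136: ρ(B_J) = cos(π/(n+1)) = cos(π/137) = 0.999737.
√(1 − cos²(π/137)) = sin(π/137) ≈ 0.0229293.
ω* = 2/(1+0.0229293) = 1.955169
ρ(B_{ω*}) = ω*−1 = 0.955169

ω* = 1.955169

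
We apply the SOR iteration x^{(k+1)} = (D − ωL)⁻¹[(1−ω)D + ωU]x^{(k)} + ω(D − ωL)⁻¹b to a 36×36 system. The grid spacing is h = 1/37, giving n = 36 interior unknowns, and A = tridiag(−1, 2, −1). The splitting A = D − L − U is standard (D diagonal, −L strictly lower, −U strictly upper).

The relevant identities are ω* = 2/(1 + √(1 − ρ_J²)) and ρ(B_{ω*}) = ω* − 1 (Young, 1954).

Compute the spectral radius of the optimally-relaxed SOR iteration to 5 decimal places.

B_J for the 36×36 system has eigenvalues cos(kπ/37); ρ_J = cos(π/37) = 0.99640.
1 − cos²(π/37) = sin²(π/37) ⇒ √(1−ρ_J²) = sin(π/37) = 0.084806.
ω* = 2/(1 + 0.084806) = 2/1.084806 = 1.84365.
[ρ_SOR] ω* − 1 = 0.84365.

ρ_SOR = 0.84365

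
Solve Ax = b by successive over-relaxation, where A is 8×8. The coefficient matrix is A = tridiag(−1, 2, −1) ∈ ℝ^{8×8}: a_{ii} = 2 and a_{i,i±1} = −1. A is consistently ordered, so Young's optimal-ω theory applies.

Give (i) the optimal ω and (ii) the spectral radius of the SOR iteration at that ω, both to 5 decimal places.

n=8: λ(B_J) = 1 − λ(A)/2 = cos(kπ/9); k=1 gives ρ_J = 0.93969.
1 − cos²(π/9) = sin²(π/9) ⇒ √(1−ρ_J²) = sin(π/9) = 0.342020.
So ω* = 2/1.342020 = 1.49029 (Young).
At ω = 1.49029 every |λ(B_ω)| = ω−1, so ρ_SOR = 0.49029.

ω* = 1.49029, ρ_SOR = 0.49029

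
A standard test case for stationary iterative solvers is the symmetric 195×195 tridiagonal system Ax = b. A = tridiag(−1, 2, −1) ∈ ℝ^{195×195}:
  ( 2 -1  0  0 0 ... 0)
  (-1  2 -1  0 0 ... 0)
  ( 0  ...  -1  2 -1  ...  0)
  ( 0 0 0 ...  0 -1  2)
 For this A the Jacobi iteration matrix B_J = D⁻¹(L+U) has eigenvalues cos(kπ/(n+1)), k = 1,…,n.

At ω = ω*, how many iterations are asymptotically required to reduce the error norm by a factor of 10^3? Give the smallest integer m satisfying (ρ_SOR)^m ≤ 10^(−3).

n=195: λ(B_J) = 1 − λ(A)/2 = cos(kπ/196); k=1 gives ρ_J = 0.9998715.
root = sin(π/196) = 0.0160278  (since 1−cos² = sin²).
ω* = 2 / (1 + 0.0160278) = 2 / 1.0160278 ≈ 1.9684501.
ρ(B_{ω*}) = ω*−1 = 0.9684501
For 3 digits: m = 3·ln10 / (−ln 0.9684501) = 6.90776/0.0320583 = 215.475; round up → m = 216.

m = 216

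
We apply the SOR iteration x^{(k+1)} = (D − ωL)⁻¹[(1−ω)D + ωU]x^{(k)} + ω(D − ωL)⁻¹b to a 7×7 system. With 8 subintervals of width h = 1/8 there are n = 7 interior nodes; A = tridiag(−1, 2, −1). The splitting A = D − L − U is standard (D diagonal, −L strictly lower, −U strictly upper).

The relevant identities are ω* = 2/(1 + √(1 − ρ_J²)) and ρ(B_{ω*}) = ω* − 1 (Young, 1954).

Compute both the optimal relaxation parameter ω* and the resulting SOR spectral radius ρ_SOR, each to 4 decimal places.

ω* = 1.4465, ρ_SOR = 0.4465

spectrum of D⁻¹(L+U) = {cos(kπ/8) : 1≤k≤7}; ρ_J = cos(π/8) = 0.9239.
root = sin(π/8) = 0.38268  (since 1−cos² = sin²).
ω* = 2 / (1 + 0.38268) = 2 / 1.38268 ≈ 1.4465.
ρ_SOR = ω* − 1 ≈ 0.4465.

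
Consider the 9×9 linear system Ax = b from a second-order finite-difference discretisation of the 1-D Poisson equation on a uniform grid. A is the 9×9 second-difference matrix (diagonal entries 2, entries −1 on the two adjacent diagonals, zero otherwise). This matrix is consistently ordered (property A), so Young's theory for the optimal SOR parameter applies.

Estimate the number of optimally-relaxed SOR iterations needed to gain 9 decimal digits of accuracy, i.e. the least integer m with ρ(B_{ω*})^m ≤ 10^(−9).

½·tridiag(1,0,1) at n=9: λ_k = cos(kπ/10); max |λ| at k=1 ⇒ ρ_J = cos(π/10) ≈ 0.9510565.
root = sin(π/10) = 0.3090170  (since 1−cos² = sin²).
ω* = 2/(1 + 0.3090170) = 2/1.3090170 = 1.5278640.
ρ_SOR = ω* − 1 ≈ 0.5278640.
(0.5278640)^m ≤ 10^{−9}  ⇒  m·ln(0.5278640) ≤ −9·ln10  ⇒  m ≥ 32.435  ⇒  m = 33

m = 33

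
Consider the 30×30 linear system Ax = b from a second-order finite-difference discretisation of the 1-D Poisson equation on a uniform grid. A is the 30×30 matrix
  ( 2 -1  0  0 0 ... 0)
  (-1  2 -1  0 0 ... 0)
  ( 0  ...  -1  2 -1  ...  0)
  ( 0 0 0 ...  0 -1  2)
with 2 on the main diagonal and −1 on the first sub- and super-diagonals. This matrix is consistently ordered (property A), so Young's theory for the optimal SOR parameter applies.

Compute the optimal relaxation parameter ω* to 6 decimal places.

[ρ_J] n=30: ρ(B_J) = cos(π/(n+1)) = cos(π/31) = 0.994869.
root = sin(π/31) = 0.1011683  (since 1−cos² = sin²).
ω* = 2/(1+0.1011683) = 1.816253
[ρ_SOR] ω* − 1 = 0.816253.

ω* = 1.816253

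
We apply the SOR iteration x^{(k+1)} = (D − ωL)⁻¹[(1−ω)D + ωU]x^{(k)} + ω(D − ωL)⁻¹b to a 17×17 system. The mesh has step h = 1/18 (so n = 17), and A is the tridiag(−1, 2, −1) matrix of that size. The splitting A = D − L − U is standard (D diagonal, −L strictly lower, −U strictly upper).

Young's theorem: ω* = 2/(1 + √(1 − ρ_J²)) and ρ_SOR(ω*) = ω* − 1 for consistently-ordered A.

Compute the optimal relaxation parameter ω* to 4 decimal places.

ω* = 1.7041

½·tridiag(1,0,1) at n=17: λ_k = cos(kπ/18); max |λ| at k=1 ⇒ ρ_J = cos(π/18) ≈ 0.9848.
√(1−ρ_J²) simplifies to sin(π/18) = 0.17365.
ω* = 2/(1 + 0.17365) = 2/1.17365 = 1.7041.
At ω = 1.7041 every |λ(B_ω)| = ω−1, so ρ_SOR = 0.7041.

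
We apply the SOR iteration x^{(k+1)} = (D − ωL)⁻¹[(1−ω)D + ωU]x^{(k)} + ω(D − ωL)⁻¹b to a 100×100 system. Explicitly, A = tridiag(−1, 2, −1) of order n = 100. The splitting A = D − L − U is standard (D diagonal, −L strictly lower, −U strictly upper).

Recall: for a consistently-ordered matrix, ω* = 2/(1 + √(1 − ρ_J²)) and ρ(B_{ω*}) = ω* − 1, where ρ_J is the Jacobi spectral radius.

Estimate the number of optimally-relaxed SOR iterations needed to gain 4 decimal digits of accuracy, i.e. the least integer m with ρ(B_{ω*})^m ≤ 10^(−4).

[ρ_J] n=100: ρ(B_J) = cos(π/(n+1)) = cos(π/101) = 0.9995163.
√(1−ρ_J²) = |sin(π/101)| = 0.0310999
ω* = 2/(1+0.0310999) = 1.9396763
[ρ_SOR] ω* − 1 = 0.9396763.
4·ln10 = 9.21034; −ln(0.9396763) = 0.0622198; m = ⌈9.21034/0.0622198⌉ = ⌈148.029⌉ = 149.

m = 149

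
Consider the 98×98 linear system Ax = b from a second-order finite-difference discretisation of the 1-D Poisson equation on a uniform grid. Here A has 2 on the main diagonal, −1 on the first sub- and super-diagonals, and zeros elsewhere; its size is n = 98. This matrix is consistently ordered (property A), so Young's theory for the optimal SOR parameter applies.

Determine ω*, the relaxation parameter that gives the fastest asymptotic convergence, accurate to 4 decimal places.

ω* = 1.9385

B_J for the 98×98 system has eigenvalues cos(kπ/99); ρ_J = cos(π/99) = 0.9995.
√(1−ρ_J²) simplifies to sin(π/99) = 0.03173.
ω* = 2 / (1 + 0.03173) = 2 / 1.03173 ≈ 1.9385.
and ρ(B_{ω*}) = 1.9385 − 1 = 0.9385.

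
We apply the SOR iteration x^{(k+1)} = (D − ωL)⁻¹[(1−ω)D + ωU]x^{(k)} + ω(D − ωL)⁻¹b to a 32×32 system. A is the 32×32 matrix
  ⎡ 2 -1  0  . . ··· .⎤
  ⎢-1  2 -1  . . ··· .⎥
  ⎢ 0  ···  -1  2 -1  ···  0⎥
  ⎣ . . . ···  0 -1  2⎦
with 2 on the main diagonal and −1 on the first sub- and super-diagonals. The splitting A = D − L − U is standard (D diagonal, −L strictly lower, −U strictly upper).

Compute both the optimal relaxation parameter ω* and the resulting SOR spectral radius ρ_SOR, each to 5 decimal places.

ω* = 1.82639, ρ_SOR = 0.82639

[ρ_J] n=32: ρ(B_J) = cos(π/(n+1)) = cos(π/33) = 0.99547.
√(1−ρ_J²) simplifies to sin(π/33) = 0.095056.
ω* = 2/(1+0.095056) = 1.82639
At ω = 1.82639 every |λ(B_ω)| = ω−1, so ρ_SOR = 0.82639.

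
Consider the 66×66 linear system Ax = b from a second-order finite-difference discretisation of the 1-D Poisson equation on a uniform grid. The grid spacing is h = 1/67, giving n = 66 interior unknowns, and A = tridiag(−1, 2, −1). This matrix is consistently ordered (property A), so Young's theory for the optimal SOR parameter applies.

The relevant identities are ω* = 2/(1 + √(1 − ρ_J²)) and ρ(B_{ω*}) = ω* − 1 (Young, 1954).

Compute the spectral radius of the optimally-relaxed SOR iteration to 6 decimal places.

½·tridiag(1,0,1) at n=66: λ_k = cos(kπ/67); max |λ| at k=1 ⇒ ρ_J = cos(π/67) ≈ 0.998901.
√(1−ρ_J²) simplifies to sin(π/67) = 0.0468723.
So ω* = 2/1.0468723 = 1.910453 (Young).
At ω = 1.910453 every |λ(B_ω)| = ω−1, so ρ_SOR = 0.910453.

ρ_SOR = 0.910453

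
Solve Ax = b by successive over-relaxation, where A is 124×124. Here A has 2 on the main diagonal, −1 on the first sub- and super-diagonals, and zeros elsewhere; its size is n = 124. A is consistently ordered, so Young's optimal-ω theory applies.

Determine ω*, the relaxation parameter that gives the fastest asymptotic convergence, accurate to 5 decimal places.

ω* = 1.95097

n=124: λ(B_J) = 1 − λ(A)/2 = cos(kπ/125); k=1 gives ρ_J = 0.99968.
√(1 − cos²(π/125)) = sin(π/125) ≈ 0.025130.
ω* = 2/(1+0.025130) = 1.95097
ρ(B_{ω*}) = ω*−1 = 0.95097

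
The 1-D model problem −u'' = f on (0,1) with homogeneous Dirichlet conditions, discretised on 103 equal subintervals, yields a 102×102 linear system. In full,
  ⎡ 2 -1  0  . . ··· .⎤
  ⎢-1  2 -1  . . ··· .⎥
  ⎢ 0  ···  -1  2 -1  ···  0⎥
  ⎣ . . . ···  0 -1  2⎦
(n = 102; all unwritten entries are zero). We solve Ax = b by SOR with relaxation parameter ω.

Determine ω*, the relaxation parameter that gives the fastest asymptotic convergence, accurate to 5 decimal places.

n=102: λ(B_J) = 1 − λ(A)/2 = cos(kπ/103); k=1 gives ρ_J = 0.99953.
1 − cos²(π/103) = sin²(π/103) ⇒ √(1−ρ_J²) = sin(π/103) = 0.030496.
ω* = 2 / (1 + 0.030496) = 2 / 1.030496 ≈ 1.94081.
At ω = 1.94081 every |λ(B_ω)| = ω−1, so ρ_SOR = 0.94081.

ω* = 1.94081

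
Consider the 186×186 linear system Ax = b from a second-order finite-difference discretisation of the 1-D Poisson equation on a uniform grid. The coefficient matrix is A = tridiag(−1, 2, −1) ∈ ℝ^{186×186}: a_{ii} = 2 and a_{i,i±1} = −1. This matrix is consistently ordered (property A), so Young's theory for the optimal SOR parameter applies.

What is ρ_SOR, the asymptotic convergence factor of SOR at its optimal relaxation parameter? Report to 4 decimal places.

B_J for the 186×186 system has eigenvalues cos(kπ/187); ρ_J = cos(π/187) = 0.9999.
root = sin(π/187) = 0.01680  (since 1−cos² = sin²).
So ω* = 2/1.01680 = 1.9670 (Young).
At ω = 1.9670 every |λ(B_ω)| = ω−1, so ρ_SOR = 0.9670.

ρ_SOR = 0.9670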